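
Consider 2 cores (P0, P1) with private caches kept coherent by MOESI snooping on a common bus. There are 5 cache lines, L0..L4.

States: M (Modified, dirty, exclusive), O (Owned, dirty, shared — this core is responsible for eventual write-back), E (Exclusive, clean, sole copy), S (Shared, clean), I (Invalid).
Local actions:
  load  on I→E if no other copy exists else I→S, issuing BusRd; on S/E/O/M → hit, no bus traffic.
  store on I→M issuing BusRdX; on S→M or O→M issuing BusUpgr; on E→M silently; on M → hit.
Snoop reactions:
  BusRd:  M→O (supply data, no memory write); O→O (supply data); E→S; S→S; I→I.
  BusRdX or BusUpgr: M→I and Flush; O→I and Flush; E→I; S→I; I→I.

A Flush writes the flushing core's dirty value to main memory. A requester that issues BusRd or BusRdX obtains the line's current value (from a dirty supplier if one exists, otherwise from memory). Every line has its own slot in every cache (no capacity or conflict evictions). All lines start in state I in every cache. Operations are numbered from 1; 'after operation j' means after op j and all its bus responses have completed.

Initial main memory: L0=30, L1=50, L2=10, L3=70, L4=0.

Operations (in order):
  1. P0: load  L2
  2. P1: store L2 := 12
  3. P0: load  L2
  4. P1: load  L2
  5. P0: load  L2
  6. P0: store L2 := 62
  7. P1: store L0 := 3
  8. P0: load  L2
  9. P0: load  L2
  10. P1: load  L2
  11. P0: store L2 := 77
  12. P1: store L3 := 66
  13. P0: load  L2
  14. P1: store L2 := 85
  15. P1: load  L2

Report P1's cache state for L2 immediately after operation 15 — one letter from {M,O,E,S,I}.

[1] P0: load  L2 | P0:E(10), P1:I | bus: BusRd
[2] P1: store L2 := 12 | P0:I, P1:M(12) | bus: BusRdX
[3] P0: load  L2 | P0:S(12), P1:O(12) | bus: BusRd
[4] P1: load  L2 | P0:S(12), P1:O(12) | bus: none
[5] P0: load  L2 | P0:S(12), P1:O(12) | bus: none
[6] P0: store L2 := 62 | P0:M(62), P1:I | bus: BusUpgr,Flush
[7] P1: store L0 := 3 | P0:I, P1:M(3) | bus: BusRdX
[8] P0: load  L2 | P0:M(62), P1:I | bus: none
[9] P0: load  L2 | P0:M(62), P1:I | bus: none
[10] P1: load  L2 | P0:O(62), P1:S(62) | bus: BusRd
[11] P0: store L2 := 77 | P0:M(77), P1:I | bus: BusUpgr
[12] P1: store L3 := 66 | P0:I, P1:M(66) | bus: BusRdX
[13] P0: load  L2 | P0:M(77), P1:I | bus: none
[14] P1: store L2 := 85 | P0:I, P1:M(85) | bus: BusRdX,Flush
[15] P1: load  L2 | P0:I, P1:M(85) | bus: none

state = M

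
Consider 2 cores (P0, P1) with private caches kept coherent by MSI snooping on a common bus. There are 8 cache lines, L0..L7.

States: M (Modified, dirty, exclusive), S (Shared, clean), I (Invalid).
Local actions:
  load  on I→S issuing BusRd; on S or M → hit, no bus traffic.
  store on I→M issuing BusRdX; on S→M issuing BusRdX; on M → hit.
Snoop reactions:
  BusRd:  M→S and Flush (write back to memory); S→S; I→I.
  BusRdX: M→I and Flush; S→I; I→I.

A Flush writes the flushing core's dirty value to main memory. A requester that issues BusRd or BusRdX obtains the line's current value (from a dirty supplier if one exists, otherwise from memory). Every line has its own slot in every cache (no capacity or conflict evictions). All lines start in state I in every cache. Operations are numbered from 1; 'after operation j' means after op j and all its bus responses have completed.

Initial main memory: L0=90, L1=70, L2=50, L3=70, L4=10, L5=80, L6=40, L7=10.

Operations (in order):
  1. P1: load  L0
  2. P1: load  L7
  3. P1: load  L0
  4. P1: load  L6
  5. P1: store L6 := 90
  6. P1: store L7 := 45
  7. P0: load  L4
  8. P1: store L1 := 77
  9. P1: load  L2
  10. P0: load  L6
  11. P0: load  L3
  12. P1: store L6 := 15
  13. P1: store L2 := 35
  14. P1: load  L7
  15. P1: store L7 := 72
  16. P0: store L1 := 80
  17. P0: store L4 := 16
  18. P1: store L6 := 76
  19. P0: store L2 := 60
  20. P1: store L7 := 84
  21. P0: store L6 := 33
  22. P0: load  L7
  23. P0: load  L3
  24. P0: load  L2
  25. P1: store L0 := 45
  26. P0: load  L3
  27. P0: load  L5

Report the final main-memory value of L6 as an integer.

memory[L6] = 76

step 1: P1: load  L0  ⟶  IS  (L0)  txn=BusRd  M[L0]=90
step 2: P1: load  L7  ⟶  IS  (L7)  txn=BusRd  M[L7]=10
step 3: P1: load  L0  ⟶  IS  (L0)  txn=∅  M[L0]=90
step 4: P1: load  L6  ⟶  IS  (L6)  txn=BusRd  M[L6]=40
step 5: P1: store L6 := 90  ⟶  IM  (L6)  txn=BusRdX  M[L6]=40
step 6: P1: store L7 := 45  ⟶  IM  (L7)  txn=BusRdX  M[L7]=10
step 7: P0: load  L4  ⟶  SI  (L4)  txn=BusRd  M[L4]=10
step 8: P1: store L1 := 77  ⟶  IM  (L1)  txn=BusRdX  M[L1]=70
step 9: P1: load  L2  ⟶  IS  (L2)  txn=BusRd  M[L2]=50
step 10: P0: load  L6  ⟶  SS  (L6)  txn=BusRd+Flush  M[L6]=90
step 11: P0: load  L3  ⟶  SI  (L3)  txn=BusRd  M[L3]=70
step 12: P1: store L6 := 15  ⟶  IM  (L6)  txn=BusRdX  M[L6]=90
step 13: P1: store L2 := 35  ⟶  IM  (L2)  txn=BusRdX  M[L2]=50
step 14: P1: load  L7  ⟶  IM  (L7)  txn=∅  M[L7]=10
step 15: P1: store L7 := 72  ⟶  IM  (L7)  txn=∅  M[L7]=10
step 16: P0: store L1 := 80  ⟶  MI  (L1)  txn=BusRdX+Flush  M[L1]=77
step 17: P0: store L4 := 16  ⟶  MI  (L4)  txn=BusRdX  M[L4]=10
step 18: P1: store L6 := 76  ⟶  IM  (L6)  txn=∅  M[L6]=90
step 19: P0: store L2 := 60  ⟶  MI  (L2)  txn=BusRdX+Flush  M[L2]=35
step 20: P1: store L7 := 84  ⟶  IM  (L7)  txn=∅  M[L7]=10
step 21: P0: store L6 := 33  ⟶  MI  (L6)  txn=BusRdX+Flush  M[L6]=76
step 22: P0: load  L7  ⟶  SS  (L7)  txn=BusRd+Flush  M[L7]=84
step 23: P0: load  L3  ⟶  SI  (L3)  txn=∅  M[L3]=70
step 24: P0: load  L2  ⟶  MI  (L2)  txn=∅  M[L2]=35
step 25: P1: store L0 := 45  ⟶  IM  (L0)  txn=BusRdX  M[L0]=90
step 26: P0: load  L3  ⟶  SI  (L3)  txn=∅  M[L3]=70
step 27: P0: load  L5  ⟶  SI  (L5)  txn=BusRd  M[L5]=80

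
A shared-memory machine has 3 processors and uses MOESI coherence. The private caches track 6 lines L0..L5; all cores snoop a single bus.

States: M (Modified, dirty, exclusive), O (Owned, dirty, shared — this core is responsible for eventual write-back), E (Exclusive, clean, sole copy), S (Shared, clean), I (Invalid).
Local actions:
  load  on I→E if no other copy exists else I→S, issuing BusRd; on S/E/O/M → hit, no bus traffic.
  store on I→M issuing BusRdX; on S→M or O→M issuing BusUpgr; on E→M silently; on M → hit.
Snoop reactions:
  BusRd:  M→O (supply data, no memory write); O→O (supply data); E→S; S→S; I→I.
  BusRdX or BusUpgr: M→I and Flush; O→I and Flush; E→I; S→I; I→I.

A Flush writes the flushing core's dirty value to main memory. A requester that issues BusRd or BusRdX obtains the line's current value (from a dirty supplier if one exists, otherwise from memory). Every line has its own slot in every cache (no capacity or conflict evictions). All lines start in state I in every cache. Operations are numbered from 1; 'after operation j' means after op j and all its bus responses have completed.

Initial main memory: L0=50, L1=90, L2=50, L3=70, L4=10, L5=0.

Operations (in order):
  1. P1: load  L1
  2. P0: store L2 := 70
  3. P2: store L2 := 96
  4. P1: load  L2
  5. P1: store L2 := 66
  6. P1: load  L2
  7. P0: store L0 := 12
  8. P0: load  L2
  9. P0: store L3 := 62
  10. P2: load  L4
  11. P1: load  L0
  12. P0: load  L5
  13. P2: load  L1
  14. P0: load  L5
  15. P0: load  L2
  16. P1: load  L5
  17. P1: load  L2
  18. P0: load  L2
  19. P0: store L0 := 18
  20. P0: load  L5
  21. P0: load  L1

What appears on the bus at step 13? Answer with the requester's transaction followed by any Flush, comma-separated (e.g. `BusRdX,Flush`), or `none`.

bus = BusRd

  op1 P1: load  L1 → I/E/I on L1; bus BusRd; mem=90
  op2 P0: store L2 := 70 → M/I/I on L2; bus BusRdX; mem=50
  op3 P2: store L2 := 96 → I/I/M on L2; bus BusRdX Flush; mem=70
  op4 P1: load  L2 → I/S/O on L2; bus BusRd; mem=70
  op5 P1: store L2 := 66 → I/M/I on L2; bus BusUpgr Flush; mem=96
  op6 P1: load  L2 → I/M/I on L2; bus (none); mem=96
  op7 P0: store L0 := 12 → M/I/I on L0; bus BusRdX; mem=50
  op8 P0: load  L2 → S/O/I on L2; bus BusRd; mem=96
  op9 P0: store L3 := 62 → M/I/I on L3; bus BusRdX; mem=70
  op10 P2: load  L4 → I/I/E on L4; bus BusRd; mem=10
  op11 P1: load  L0 → O/S/I on L0; bus BusRd; mem=50
  op12 P0: load  L5 → E/I/I on L5; bus BusRd; mem=0
  op13 P2: load  L1 → I/S/S on L1; bus BusRd; mem=90
  op14 P0: load  L5 → E/I/I on L5; bus (none); mem=0
  op15 P0: load  L2 → S/O/I on L2; bus (none); mem=96
  op16 P1: load  L5 → S/S/I on L5; bus BusRd; mem=0
  op17 P1: load  L2 → S/O/I on L2; bus (none); mem=96
  op18 P0: load  L2 → S/O/I on L2; bus (none); mem=96
  op19 P0: store L0 := 18 → M/I/I on L0; bus BusUpgr; mem=50
  op20 P0: load  L5 → S/S/I on L5; bus (none); mem=0
  op21 P0: load  L1 → S/S/S on L1; bus BusRd; mem=90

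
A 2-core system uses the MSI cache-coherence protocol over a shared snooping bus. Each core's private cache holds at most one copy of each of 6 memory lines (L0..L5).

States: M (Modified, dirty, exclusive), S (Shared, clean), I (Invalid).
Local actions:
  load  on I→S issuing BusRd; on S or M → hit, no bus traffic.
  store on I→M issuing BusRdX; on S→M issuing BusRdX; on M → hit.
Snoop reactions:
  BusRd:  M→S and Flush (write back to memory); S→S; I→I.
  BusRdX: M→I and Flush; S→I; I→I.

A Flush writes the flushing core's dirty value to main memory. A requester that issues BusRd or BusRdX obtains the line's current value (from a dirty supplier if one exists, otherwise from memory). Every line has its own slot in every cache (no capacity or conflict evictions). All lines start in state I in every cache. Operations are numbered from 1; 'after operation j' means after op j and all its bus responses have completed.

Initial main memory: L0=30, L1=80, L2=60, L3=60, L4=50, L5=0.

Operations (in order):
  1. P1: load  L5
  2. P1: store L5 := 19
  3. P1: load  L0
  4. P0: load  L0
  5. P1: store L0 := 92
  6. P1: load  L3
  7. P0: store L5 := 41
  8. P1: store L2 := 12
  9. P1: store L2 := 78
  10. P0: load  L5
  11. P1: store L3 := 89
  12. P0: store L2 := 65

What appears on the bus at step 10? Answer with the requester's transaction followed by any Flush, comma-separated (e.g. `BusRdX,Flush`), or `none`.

bus = none

1. P1: load  L5  bus=[BusRd]  L5: P0=I P1=S  mem[L5]=0
2. P1: store L5 := 19  bus=[BusRdX]  L5: P0=I P1=M  mem[L5]=0
3. P1: load  L0  bus=[BusRd]  L0: P0=I P1=S  mem[L0]=30
4. P0: load  L0  bus=[BusRd]  L0: P0=S P1=S  mem[L0]=30
5. P1: store L0 := 92  bus=[BusRdX]  L0: P0=I P1=M  mem[L0]=30
6. P1: load  L3  bus=[BusRd]  L3: P0=I P1=S  mem[L3]=60
7. P0: store L5 := 41  bus=[BusRdX,Flush]  L5: P0=M P1=I  mem[L5]=19
8. P1: store L2 := 12  bus=[BusRdX]  L2: P0=I P1=M  mem[L2]=60
9. P1: store L2 := 78  bus=[-]  L2: P0=I P1=M  mem[L2]=60
10. P0: load  L5  bus=[-]  L5: P0=M P1=I  mem[L5]=19
11. P1: store L3 := 89  bus=[BusRdX]  L3: P0=I P1=M  mem[L3]=60
12. P0: store L2 := 65  bus=[BusRdX,Flush]  L2: P0=M P1=I  mem[L2]=78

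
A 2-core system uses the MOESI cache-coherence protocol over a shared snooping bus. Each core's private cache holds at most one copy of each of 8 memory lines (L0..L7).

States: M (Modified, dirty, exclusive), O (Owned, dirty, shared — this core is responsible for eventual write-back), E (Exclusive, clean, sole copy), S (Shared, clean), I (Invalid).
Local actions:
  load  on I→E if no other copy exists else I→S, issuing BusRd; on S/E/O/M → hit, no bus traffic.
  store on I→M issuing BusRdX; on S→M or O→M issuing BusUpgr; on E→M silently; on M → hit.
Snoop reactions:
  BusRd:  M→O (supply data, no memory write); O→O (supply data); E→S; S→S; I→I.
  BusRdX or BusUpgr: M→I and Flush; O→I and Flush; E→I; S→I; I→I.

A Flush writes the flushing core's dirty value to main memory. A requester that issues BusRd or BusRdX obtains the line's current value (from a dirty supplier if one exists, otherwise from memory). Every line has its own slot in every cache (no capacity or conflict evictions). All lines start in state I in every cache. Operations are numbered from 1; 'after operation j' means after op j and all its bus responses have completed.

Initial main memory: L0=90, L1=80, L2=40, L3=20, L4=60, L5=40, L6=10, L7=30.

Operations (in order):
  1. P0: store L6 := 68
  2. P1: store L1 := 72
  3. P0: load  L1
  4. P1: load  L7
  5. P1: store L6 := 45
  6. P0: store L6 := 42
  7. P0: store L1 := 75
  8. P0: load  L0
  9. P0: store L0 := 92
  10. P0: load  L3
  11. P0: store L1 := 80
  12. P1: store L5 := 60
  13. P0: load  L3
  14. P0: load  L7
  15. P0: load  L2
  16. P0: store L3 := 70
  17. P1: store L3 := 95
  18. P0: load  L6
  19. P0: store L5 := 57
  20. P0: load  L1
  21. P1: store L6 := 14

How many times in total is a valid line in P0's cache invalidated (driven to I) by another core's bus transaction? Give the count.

invalidations = 3

step 1: P0: store L6 := 68  ⟶  MI  (L6)  txn=BusRdX  M[L6]=10
step 2: P1: store L1 := 72  ⟶  IM  (L1)  txn=BusRdX  M[L1]=80
step 3: P0: load  L1  ⟶  SO  (L1)  txn=BusRd  M[L1]=80
step 4: P1: load  L7  ⟶  IE  (L7)  txn=BusRd  M[L7]=30
step 5: P1: store L6 := 45  ⟶  IM  (L6)  txn=BusRdX+Flush  M[L6]=68
step 6: P0: store L6 := 42  ⟶  MI  (L6)  txn=BusRdX+Flush  M[L6]=45
step 7: P0: store L1 := 75  ⟶  MI  (L1)  txn=BusUpgr+Flush  M[L1]=72
step 8: P0: load  L0  ⟶  EI  (L0)  txn=BusRd  M[L0]=90
step 9: P0: store L0 := 92  ⟶  MI  (L0)  txn=∅  M[L0]=90
step 10: P0: load  L3  ⟶  EI  (L3)  txn=BusRd  M[L3]=20
step 11: P0: store L1 := 80  ⟶  MI  (L1)  txn=∅  M[L1]=72
step 12: P1: store L5 := 60  ⟶  IM  (L5)  txn=BusRdX  M[L5]=40
step 13: P0: load  L3  ⟶  EI  (L3)  txn=∅  M[L3]=20
step 14: P0: load  L7  ⟶  SS  (L7)  txn=BusRd  M[L7]=30
step 15: P0: load  L2  ⟶  EI  (L2)  txn=BusRd  M[L2]=40
step 16: P0: store L3 := 70  ⟶  MI  (L3)  txn=∅  M[L3]=20
step 17: P1: store L3 := 95  ⟶  IM  (L3)  txn=BusRdX+Flush  M[L3]=70
step 18: P0: load  L6  ⟶  MI  (L6)  txn=∅  M[L6]=45
step 19: P0: store L5 := 57  ⟶  MI  (L5)  txn=BusRdX+Flush  M[L5]=60
step 20: P0: load  L1  ⟶  MI  (L1)  txn=∅  M[L1]=72
step 21: P1: store L6 := 14  ⟶  IM  (L6)  txn=BusRdX+Flush  M[L6]=42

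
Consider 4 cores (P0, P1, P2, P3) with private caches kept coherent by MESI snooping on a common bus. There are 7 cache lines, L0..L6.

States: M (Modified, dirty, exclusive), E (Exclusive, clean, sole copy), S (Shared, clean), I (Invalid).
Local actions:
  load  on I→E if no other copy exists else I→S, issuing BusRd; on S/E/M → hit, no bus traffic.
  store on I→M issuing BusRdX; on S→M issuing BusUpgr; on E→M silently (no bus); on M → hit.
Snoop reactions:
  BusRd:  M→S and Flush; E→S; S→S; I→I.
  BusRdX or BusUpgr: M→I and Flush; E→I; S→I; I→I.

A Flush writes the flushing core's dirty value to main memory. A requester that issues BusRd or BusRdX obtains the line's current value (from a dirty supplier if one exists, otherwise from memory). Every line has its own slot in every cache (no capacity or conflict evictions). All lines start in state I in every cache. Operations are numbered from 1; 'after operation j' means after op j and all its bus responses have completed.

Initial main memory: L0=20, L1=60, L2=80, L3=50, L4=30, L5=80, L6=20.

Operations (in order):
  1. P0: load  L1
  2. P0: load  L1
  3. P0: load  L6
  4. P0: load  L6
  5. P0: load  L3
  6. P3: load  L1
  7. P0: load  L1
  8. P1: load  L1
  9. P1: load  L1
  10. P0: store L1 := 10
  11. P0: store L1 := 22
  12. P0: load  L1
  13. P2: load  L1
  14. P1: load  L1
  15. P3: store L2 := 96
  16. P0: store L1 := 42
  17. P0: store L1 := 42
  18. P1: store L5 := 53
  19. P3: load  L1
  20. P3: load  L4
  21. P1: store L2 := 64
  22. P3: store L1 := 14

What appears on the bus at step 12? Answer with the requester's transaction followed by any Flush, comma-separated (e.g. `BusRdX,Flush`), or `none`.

bus = none

  op1 P0: load  L1 → E/I/I/I on L1; bus BusRd; mem=60
  op2 P0: load  L1 → E/I/I/I on L1; bus (none); mem=60
  op3 P0: load  L6 → E/I/I/I on L6; bus BusRd; mem=20
  op4 P0: load  L6 → E/I/I/I on L6; bus (none); mem=20
  op5 P0: load  L3 → E/I/I/I on L3; bus BusRd; mem=50
  op6 P3: load  L1 → S/I/I/S on L1; bus BusRd; mem=60
  op7 P0: load  L1 → S/I/I/S on L1; bus (none); mem=60
  op8 P1: load  L1 → S/S/I/S on L1; bus BusRd; mem=60
  op9 P1: load  L1 → S/S/I/S on L1; bus (none); mem=60
  op10 P0: store L1 := 10 → M/I/I/I on L1; bus BusUpgr; mem=60
  op11 P0: store L1 := 22 → M/I/I/I on L1; bus (none); mem=60
  op12 P0: load  L1 → M/I/I/I on L1; bus (none); mem=60
  op13 P2: load  L1 → S/I/S/I on L1; bus BusRd Flush; mem=22
  op14 P1: load  L1 → S/S/S/I on L1; bus BusRd; mem=22
  op15 P3: store L2 := 96 → I/I/I/M on L2; bus BusRdX; mem=80
  op16 P0: store L1 := 42 → M/I/I/I on L1; bus BusUpgr; mem=22
  op17 P0: store L1 := 42 → M/I/I/I on L1; bus (none); mem=22
  op18 P1: store L5 := 53 → I/M/I/I on L5; bus BusRdX; mem=80
  op19 P3: load  L1 → S/I/I/S on L1; bus BusRd Flush; mem=42
  op20 P3: load  L4 → I/I/I/E on L4; bus BusRd; mem=30
  op21 P1: store L2 := 64 → I/M/I/I on L2; bus BusRdX Flush; mem=96
  op22 P3: store L1 := 14 → I/I/I/M on L1; bus BusUpgr; mem=42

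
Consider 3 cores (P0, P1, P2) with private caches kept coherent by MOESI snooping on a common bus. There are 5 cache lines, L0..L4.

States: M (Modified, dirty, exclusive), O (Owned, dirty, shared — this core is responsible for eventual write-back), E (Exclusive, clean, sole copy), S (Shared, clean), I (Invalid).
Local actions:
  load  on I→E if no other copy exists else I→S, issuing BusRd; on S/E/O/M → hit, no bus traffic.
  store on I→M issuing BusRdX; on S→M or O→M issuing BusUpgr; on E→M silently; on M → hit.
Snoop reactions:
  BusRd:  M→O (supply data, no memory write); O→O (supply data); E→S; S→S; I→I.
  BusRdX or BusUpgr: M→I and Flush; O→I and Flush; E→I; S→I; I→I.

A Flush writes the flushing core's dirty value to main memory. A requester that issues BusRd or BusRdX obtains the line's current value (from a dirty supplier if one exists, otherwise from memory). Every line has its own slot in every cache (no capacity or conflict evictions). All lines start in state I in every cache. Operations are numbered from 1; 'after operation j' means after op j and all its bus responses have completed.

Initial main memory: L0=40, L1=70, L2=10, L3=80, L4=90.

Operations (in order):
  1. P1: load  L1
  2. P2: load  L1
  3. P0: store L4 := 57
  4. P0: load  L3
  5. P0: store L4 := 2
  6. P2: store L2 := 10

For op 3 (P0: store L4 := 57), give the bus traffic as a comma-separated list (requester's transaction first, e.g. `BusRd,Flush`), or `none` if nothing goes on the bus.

[1] P1: load  L1 | P0:I, P1:E(70), P2:I | bus: BusRd
[2] P2: load  L1 | P0:I, P1:S(70), P2:S(70) | bus: BusRd
[3] P0: store L4 := 57 | P0:M(57), P1:I, P2:I | bus: BusRdX
[4] P0: load  L3 | P0:E(80), P1:I, P2:I | bus: BusRd
[5] P0: store L4 := 2 | P0:M(2), P1:I, P2:I | bus: none
[6] P2: store L2 := 10 | P0:I, P1:I, P2:M(10) | bus: BusRdX

bus = BusRdX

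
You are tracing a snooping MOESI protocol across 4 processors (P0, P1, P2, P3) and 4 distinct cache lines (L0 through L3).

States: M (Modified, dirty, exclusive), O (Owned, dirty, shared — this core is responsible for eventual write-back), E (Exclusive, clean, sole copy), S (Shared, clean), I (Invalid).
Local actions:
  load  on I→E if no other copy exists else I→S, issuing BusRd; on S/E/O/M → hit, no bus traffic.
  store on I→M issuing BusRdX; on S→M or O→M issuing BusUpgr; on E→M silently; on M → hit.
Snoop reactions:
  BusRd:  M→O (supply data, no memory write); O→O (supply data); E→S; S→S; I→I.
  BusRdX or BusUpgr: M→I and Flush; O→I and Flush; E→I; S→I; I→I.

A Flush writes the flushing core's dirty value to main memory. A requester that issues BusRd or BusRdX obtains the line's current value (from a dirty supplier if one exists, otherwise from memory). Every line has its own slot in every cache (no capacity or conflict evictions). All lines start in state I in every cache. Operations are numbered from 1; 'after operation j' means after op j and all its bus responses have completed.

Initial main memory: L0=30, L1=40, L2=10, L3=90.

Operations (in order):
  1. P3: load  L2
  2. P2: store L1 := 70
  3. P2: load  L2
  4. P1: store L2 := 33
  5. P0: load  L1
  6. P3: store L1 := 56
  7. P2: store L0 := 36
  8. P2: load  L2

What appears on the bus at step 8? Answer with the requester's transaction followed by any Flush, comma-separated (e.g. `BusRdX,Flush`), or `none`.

bus = BusRd

step 1: P3: load  L2  ⟶  IIIE  (L2)  txn=BusRd  M[L2]=10
step 2: P2: store L1 := 70  ⟶  IIMI  (L1)  txn=BusRdX  M[L1]=40
step 3: P2: load  L2  ⟶  IISS  (L2)  txn=BusRd  M[L2]=10
step 4: P1: store L2 := 33  ⟶  IMII  (L2)  txn=BusRdX  M[L2]=10
step 5: P0: load  L1  ⟶  SIOI  (L1)  txn=BusRd  M[L1]=40
step 6: P3: store L1 := 56  ⟶  IIIM  (L1)  txn=BusRdX+Flush  M[L1]=70
step 7: P2: store L0 := 36  ⟶  IIMI  (L0)  txn=BusRdX  M[L0]=30
step 8: P2: load  L2  ⟶  IOSI  (L2)  txn=BusRd  M[L2]=10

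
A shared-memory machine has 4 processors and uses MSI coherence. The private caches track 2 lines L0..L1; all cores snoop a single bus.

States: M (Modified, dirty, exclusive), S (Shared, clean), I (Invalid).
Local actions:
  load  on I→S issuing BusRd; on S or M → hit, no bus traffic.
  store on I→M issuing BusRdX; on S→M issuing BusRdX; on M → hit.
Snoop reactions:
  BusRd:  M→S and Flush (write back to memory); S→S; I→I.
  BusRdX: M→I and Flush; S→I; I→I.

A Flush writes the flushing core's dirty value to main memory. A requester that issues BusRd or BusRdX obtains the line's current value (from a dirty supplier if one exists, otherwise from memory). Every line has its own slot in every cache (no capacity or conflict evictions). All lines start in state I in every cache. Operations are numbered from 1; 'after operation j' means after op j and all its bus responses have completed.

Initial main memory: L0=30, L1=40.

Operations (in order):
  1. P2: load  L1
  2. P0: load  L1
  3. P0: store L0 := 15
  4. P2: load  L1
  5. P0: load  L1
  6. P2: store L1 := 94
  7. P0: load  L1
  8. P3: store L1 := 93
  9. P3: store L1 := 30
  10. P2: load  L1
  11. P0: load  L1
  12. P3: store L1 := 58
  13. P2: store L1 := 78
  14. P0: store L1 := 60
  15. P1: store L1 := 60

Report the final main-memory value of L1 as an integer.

1. P2: load  L1  bus=[BusRd]  L1: P0=I P1=I P2=S P3=I  mem[L1]=40
2. P0: load  L1  bus=[BusRd]  L1: P0=S P1=I P2=S P3=I  mem[L1]=40
3. P0: store L0 := 15  bus=[BusRdX]  L0: P0=M P1=I P2=I P3=I  mem[L0]=30
4. P2: load  L1  bus=[-]  L1: P0=S P1=I P2=S P3=I  mem[L1]=40
5. P0: load  L1  bus=[-]  L1: P0=S P1=I P2=S P3=I  mem[L1]=40
6. P2: store L1 := 94  bus=[BusRdX]  L1: P0=I P1=I P2=M P3=I  mem[L1]=40
7. P0: load  L1  bus=[BusRd,Flush]  L1: P0=S P1=I P2=S P3=I  mem[L1]=94
8. P3: store L1 := 93  bus=[BusRdX]  L1: P0=I P1=I P2=I P3=M  mem[L1]=94
9. P3: store L1 := 30  bus=[-]  L1: P0=I P1=I P2=I P3=M  mem[L1]=94
10. P2: load  L1  bus=[BusRd,Flush]  L1: P0=I P1=I P2=S P3=S  mem[L1]=30
11. P0: load  L1  bus=[BusRd]  L1: P0=S P1=I P2=S P3=S  mem[L1]=30
12. P3: store L1 := 58  bus=[BusRdX]  L1: P0=I P1=I P2=I P3=M  mem[L1]=30
13. P2: store L1 := 78  bus=[BusRdX,Flush]  L1: P0=I P1=I P2=M P3=I  mem[L1]=58
14. P0: store L1 := 60  bus=[BusRdX,Flush]  L1: P0=M P1=I P2=I P3=I  mem[L1]=78
15. P1: store L1 := 60  bus=[BusRdX,Flush]  L1: P0=I P1=M P2=I P3=I  mem[L1]=60

memory[L1] = 60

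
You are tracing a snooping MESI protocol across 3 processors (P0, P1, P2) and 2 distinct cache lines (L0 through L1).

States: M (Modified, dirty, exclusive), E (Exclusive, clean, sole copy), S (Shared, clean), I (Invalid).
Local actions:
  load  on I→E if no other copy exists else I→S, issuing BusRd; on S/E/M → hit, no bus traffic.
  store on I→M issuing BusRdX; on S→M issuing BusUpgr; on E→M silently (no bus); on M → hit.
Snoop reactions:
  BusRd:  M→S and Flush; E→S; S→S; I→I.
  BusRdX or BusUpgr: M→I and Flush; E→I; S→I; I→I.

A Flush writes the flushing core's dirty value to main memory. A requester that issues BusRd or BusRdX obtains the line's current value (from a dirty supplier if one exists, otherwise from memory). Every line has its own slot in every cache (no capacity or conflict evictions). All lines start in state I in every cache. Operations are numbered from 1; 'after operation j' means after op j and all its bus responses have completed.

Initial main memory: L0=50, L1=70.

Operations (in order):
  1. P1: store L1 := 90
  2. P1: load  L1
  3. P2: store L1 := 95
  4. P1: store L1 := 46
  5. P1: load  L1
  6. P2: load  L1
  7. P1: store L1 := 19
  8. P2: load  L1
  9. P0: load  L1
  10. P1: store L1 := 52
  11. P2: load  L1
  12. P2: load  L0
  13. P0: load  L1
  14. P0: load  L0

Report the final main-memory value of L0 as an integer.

memory[L0] = 50

[1] P1: store L1 := 90 | P0:I, P1:M(90), P2:I | bus: BusRdX
[2] P1: load  L1 | P0:I, P1:M(90), P2:I | bus: none
[3] P2: store L1 := 95 | P0:I, P1:I, P2:M(95) | bus: BusRdX,Flush
[4] P1: store L1 := 46 | P0:I, P1:M(46), P2:I | bus: BusRdX,Flush
[5] P1: load  L1 | P0:I, P1:M(46), P2:I | bus: none
[6] P2: load  L1 | P0:I, P1:S(46), P2:S(46) | bus: BusRd,Flush
[7] P1: store L1 := 19 | P0:I, P1:M(19), P2:I | bus: BusUpgr
[8] P2: load  L1 | P0:I, P1:S(19), P2:S(19) | bus: BusRd,Flush
[9] P0: load  L1 | P0:S(19), P1:S(19), P2:S(19) | bus: BusRd
[10] P1: store L1 := 52 | P0:I, P1:M(52), P2:I | bus: BusUpgr
[11] P2: load  L1 | P0:I, P1:S(52), P2:S(52) | bus: BusRd,Flush
[12] P2: load  L0 | P0:I, P1:I, P2:E(50) | bus: BusRd
[13] P0: load  L1 | P0:S(52), P1:S(52), P2:S(52) | bus: BusRd
[14] P0: load  L0 | P0:S(50), P1:I, P2:S(50) | bus: BusRd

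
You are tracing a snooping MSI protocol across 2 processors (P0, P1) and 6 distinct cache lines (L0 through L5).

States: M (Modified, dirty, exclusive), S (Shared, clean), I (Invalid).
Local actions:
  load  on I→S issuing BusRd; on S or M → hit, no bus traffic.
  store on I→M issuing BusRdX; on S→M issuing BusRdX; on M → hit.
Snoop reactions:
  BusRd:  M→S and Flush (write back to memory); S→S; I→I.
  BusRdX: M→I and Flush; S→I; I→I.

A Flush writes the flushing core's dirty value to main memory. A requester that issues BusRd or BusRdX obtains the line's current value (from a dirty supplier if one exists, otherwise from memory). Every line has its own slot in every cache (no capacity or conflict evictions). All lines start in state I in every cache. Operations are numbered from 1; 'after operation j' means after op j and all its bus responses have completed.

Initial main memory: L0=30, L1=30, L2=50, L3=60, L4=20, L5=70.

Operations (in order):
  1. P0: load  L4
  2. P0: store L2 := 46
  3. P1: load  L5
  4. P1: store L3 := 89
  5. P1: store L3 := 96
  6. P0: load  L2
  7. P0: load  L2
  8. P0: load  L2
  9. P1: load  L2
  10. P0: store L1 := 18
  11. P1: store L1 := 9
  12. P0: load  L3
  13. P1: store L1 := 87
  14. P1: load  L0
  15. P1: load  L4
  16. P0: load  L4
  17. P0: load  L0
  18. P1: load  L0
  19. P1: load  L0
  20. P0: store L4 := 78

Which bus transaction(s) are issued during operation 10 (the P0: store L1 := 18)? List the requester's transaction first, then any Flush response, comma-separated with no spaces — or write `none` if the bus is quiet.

bus = BusRdX

  op1 P0: load  L4 → S/I on L4; bus BusRd; mem=20
  op2 P0: store L2 := 46 → M/I on L2; bus BusRdX; mem=50
  op3 P1: load  L5 → I/S on L5; bus BusRd; mem=70
  op4 P1: store L3 := 89 → I/M on L3; bus BusRdX; mem=60
  op5 P1: store L3 := 96 → I/M on L3; bus (none); mem=60
  op6 P0: load  L2 → M/I on L2; bus (none); mem=50
  op7 P0: load  L2 → M/I on L2; bus (none); mem=50
  op8 P0: load  L2 → M/I on L2; bus (none); mem=50
  op9 P1: load  L2 → S/S on L2; bus BusRd Flush; mem=46
  op10 P0: store L1 := 18 → M/I on L1; bus BusRdX; mem=30
  op11 P1: store L1 := 9 → I/M on L1; bus BusRdX Flush; mem=18
  op12 P0: load  L3 → S/S on L3; bus BusRd Flush; mem=96
  op13 P1: store L1 := 87 → I/M on L1; bus (none); mem=18
  op14 P1: load  L0 → I/S on L0; bus BusRd; mem=30
  op15 P1: load  L4 → S/S on L4; bus BusRd; mem=20
  op16 P0: load  L4 → S/S on L4; bus (none); mem=20
  op17 P0: load  L0 → S/S on L0; bus BusRd; mem=30
  op18 P1: load  L0 → S/S on L0; bus (none); mem=30
  op19 P1: load  L0 → S/S on L0; bus (none); mem=30
  op20 P0: store L4 := 78 → M/I on L4; bus BusRdX; mem=20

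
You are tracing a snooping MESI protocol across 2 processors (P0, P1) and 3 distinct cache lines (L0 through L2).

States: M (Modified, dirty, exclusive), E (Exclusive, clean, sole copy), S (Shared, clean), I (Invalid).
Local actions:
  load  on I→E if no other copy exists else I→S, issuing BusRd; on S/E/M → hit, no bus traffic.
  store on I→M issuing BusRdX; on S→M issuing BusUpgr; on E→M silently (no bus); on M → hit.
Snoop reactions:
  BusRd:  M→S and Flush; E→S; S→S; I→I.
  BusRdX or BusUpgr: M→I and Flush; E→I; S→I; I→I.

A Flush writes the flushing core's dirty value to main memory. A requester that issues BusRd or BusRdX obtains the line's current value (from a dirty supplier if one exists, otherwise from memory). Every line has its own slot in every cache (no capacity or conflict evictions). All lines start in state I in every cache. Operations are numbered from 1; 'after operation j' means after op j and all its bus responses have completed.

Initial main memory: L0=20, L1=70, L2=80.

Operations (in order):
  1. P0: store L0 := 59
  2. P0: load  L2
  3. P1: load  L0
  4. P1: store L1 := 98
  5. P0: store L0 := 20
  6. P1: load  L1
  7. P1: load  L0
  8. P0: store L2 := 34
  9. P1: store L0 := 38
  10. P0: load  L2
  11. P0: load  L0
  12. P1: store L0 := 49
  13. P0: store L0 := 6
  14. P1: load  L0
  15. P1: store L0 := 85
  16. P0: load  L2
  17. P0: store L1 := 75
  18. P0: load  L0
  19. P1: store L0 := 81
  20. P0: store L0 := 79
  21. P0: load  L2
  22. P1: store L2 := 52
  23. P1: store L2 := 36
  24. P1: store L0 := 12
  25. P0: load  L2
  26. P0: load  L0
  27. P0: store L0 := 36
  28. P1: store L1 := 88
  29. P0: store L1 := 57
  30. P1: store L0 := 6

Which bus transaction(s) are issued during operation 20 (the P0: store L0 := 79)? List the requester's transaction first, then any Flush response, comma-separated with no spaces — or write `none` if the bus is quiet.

bus = BusRdX,Flush

step 1: P0: store L0 := 59  ⟶  MI  (L0)  txn=BusRdX  M[L0]=20
step 2: P0: load  L2  ⟶  EI  (L2)  txn=BusRd  M[L2]=80
step 3: P1: load  L0  ⟶  SS  (L0)  txn=BusRd+Flush  M[L0]=59
step 4: P1: store L1 := 98  ⟶  IM  (L1)  txn=BusRdX  M[L1]=70
step 5: P0: store L0 := 20  ⟶  MI  (L0)  txn=BusUpgr  M[L0]=59
step 6: P1: load  L1  ⟶  IM  (L1)  txn=∅  M[L1]=70
step 7: P1: load  L0  ⟶  SS  (L0)  txn=BusRd+Flush  M[L0]=20
step 8: P0: store L2 := 34  ⟶  MI  (L2)  txn=∅  M[L2]=80
step 9: P1: store L0 := 38  ⟶  IM  (L0)  txn=BusUpgr  M[L0]=20
step 10: P0: load  L2  ⟶  MI  (L2)  txn=∅  M[L2]=80
step 11: P0: load  L0  ⟶  SS  (L0)  txn=BusRd+Flush  M[L0]=38
step 12: P1: store L0 := 49  ⟶  IM  (L0)  txn=BusUpgr  M[L0]=38
step 13: P0: store L0 := 6  ⟶  MI  (L0)  txn=BusRdX+Flush  M[L0]=49
step 14: P1: load  L0  ⟶  SS  (L0)  txn=BusRd+Flush  M[L0]=6
step 15: P1: store L0 := 85  ⟶  IM  (L0)  txn=BusUpgr  M[L0]=6
step 16: P0: load  L2  ⟶  MI  (L2)  txn=∅  M[L2]=80
step 17: P0: store L1 := 75  ⟶  MI  (L1)  txn=BusRdX+Flush  M[L1]=98
step 18: P0: load  L0  ⟶  SS  (L0)  txn=BusRd+Flush  M[L0]=85
step 19: P1: store L0 := 81  ⟶  IM  (L0)  txn=BusUpgr  M[L0]=85
step 20: P0: store L0 := 79  ⟶  MI  (L0)  txn=BusRdX+Flush  M[L0]=81
step 21: P0: load  L2  ⟶  MI  (L2)  txn=∅  M[L2]=80
step 22: P1: store L2 := 52  ⟶  IM  (L2)  txn=BusRdX+Flush  M[L2]=34
step 23: P1: store L2 := 36  ⟶  IM  (L2)  txn=∅  M[L2]=34
step 24: P1: store L0 := 12  ⟶  IM  (L0)  txn=BusRdX+Flush  M[L0]=79
step 25: P0: load  L2  ⟶  SS  (L2)  txn=BusRd+Flush  M[L2]=36
step 26: P0: load  L0  ⟶  SS  (L0)  txn=BusRd+Flush  M[L0]=12
step 27: P0: store L0 := 36  ⟶  MI  (L0)  txn=BusUpgr  M[L0]=12
step 28: P1: store L1 := 88  ⟶  IM  (L1)  txn=BusRdX+Flush  M[L1]=75
step 29: P0: store L1 := 57  ⟶  MI  (L1)  txn=BusRdX+Flush  M[L1]=88
step 30: P1: store L0 := 6  ⟶  IM  (L0)  txn=BusRdX+Flush  M[L0]=36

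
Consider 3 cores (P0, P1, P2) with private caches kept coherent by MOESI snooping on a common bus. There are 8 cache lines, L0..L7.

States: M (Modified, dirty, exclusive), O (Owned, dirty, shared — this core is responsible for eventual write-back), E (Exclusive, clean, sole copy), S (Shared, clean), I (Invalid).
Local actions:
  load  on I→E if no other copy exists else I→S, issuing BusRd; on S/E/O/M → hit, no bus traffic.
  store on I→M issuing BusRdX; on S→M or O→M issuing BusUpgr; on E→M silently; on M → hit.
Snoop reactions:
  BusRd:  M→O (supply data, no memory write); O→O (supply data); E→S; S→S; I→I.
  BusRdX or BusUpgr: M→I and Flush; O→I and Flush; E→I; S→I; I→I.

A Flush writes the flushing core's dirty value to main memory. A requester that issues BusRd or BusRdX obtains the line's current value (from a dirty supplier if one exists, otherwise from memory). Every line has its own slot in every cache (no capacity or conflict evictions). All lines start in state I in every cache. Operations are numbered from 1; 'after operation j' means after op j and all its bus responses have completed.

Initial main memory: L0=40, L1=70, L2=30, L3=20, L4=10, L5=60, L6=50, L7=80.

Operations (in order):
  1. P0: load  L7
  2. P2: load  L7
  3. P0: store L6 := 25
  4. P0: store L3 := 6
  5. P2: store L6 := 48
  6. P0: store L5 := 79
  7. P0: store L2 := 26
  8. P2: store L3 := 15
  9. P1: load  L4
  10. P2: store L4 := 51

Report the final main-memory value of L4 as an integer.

step 1: P0: load  L7  ⟶  EII  (L7)  txn=BusRd  M[L7]=80
step 2: P2: load  L7  ⟶  SIS  (L7)  txn=BusRd  M[L7]=80
step 3: P0: store L6 := 25  ⟶  MII  (L6)  txn=BusRdX  M[L6]=50
step 4: P0: store L3 := 6  ⟶  MII  (L3)  txn=BusRdX  M[L3]=20
step 5: P2: store L6 := 48  ⟶  IIM  (L6)  txn=BusRdX+Flush  M[L6]=25
step 6: P0: store L5 := 79  ⟶  MII  (L5)  txn=BusRdX  M[L5]=60
step 7: P0: store L2 := 26  ⟶  MII  (L2)  txn=BusRdX  M[L2]=30
step 8: P2: store L3 := 15  ⟶  IIM  (L3)  txn=BusRdX+Flush  M[L3]=6
step 9: P1: load  L4  ⟶  IEI  (L4)  txn=BusRd  M[L4]=10
step 10: P2: store L4 := 51  ⟶  IIM  (L4)  txn=BusRdX  M[L4]=10

memory[L4] = 10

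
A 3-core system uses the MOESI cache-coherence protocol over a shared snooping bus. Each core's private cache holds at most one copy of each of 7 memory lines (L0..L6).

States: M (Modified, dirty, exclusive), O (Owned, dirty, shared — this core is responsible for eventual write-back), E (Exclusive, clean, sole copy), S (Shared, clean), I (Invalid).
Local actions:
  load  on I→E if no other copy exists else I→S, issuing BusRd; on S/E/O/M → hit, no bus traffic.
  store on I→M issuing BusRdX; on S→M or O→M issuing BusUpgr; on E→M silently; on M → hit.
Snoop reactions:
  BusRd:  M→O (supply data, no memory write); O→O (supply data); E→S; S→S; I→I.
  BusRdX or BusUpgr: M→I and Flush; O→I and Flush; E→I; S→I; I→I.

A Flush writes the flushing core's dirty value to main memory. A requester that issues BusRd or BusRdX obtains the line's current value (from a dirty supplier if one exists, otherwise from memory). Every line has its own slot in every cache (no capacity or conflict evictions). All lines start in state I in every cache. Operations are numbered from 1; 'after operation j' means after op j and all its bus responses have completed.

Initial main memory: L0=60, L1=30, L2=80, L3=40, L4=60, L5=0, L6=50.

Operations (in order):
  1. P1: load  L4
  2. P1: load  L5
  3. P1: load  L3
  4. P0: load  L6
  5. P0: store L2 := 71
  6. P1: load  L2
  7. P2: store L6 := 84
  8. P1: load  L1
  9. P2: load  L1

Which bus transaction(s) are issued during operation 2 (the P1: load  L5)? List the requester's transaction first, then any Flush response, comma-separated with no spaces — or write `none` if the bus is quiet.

bus = BusRd

step 1: P1: load  L4  ⟶  IEI  (L4)  txn=BusRd  M[L4]=60
step 2: P1: load  L5  ⟶  IEI  (L5)  txn=BusRd  M[L5]=0
step 3: P1: load  L3  ⟶  IEI  (L3)  txn=BusRd  M[L3]=40
step 4: P0: load  L6  ⟶  EII  (L6)  txn=BusRd  M[L6]=50
step 5: P0: store L2 := 71  ⟶  MII  (L2)  txn=BusRdX  M[L2]=80
step 6: P1: load  L2  ⟶  OSI  (L2)  txn=BusRd  M[L2]=80
step 7: P2: store L6 := 84  ⟶  IIM  (L6)  txn=BusRdX  M[L6]=50
step 8: P1: load  L1  ⟶  IEI  (L1)  txn=BusRd  M[L1]=30
step 9: P2: load  L1  ⟶  ISS  (L1)  txn=BusRd  M[L1]=30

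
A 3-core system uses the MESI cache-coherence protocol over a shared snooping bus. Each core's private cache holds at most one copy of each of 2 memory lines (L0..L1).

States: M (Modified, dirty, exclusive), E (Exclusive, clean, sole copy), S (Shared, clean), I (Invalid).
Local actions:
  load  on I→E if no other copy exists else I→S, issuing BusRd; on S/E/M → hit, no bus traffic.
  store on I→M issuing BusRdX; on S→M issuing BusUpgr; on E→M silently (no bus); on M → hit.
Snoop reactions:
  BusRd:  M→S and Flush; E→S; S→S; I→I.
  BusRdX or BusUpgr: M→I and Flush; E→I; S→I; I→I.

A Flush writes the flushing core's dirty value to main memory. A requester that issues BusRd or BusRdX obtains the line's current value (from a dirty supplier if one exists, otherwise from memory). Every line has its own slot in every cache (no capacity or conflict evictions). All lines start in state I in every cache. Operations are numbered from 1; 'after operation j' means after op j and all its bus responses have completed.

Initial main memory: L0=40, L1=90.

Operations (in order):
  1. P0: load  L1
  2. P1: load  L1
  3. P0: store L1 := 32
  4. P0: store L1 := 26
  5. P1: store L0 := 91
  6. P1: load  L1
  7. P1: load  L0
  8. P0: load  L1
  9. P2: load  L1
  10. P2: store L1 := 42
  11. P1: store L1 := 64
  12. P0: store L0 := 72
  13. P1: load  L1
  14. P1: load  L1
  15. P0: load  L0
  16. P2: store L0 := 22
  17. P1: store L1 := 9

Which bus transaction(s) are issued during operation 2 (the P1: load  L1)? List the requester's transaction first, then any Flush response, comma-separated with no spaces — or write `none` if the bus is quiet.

[1] P0: load  L1 | P0:E(90), P1:I, P2:I | bus: BusRd
[2] P1: load  L1 | P0:S(90), P1:S(90), P2:I | bus: BusRd
[3] P0: store L1 := 32 | P0:M(32), P1:I, P2:I | bus: BusUpgr
[4] P0: store L1 := 26 | P0:M(26), P1:I, P2:I | bus: none
[5] P1: store L0 := 91 | P0:I, P1:M(91), P2:I | bus: BusRdX
[6] P1: load  L1 | P0:S(26), P1:S(26), P2:I | bus: BusRd,Flush
[7] P1: load  L0 | P0:I, P1:M(91), P2:I | bus: none
[8] P0: load  L1 | P0:S(26), P1:S(26), P2:I | bus: none
[9] P2: load  L1 | P0:S(26), P1:S(26), P2:S(26) | bus: BusRd
[10] P2: store L1 := 42 | P0:I, P1:I, P2:M(42) | bus: BusUpgr
[11] P1: store L1 := 64 | P0:I, P1:M(64), P2:I | bus: BusRdX,Flush
[12] P0: store L0 := 72 | P0:M(72), P1:I, P2:I | bus: BusRdX,Flush
[13] P1: load  L1 | P0:I, P1:M(64), P2:I | bus: none
[14] P1: load  L1 | P0:I, P1:M(64), P2:I | bus: none
[15] P0: load  L0 | P0:M(72), P1:I, P2:I | bus: none
[16] P2: store L0 := 22 | P0:I, P1:I, P2:M(22) | bus: BusRdX,Flush
[17] P1: store L1 := 9 | P0:I, P1:M(9), P2:I | bus: none

bus = BusRd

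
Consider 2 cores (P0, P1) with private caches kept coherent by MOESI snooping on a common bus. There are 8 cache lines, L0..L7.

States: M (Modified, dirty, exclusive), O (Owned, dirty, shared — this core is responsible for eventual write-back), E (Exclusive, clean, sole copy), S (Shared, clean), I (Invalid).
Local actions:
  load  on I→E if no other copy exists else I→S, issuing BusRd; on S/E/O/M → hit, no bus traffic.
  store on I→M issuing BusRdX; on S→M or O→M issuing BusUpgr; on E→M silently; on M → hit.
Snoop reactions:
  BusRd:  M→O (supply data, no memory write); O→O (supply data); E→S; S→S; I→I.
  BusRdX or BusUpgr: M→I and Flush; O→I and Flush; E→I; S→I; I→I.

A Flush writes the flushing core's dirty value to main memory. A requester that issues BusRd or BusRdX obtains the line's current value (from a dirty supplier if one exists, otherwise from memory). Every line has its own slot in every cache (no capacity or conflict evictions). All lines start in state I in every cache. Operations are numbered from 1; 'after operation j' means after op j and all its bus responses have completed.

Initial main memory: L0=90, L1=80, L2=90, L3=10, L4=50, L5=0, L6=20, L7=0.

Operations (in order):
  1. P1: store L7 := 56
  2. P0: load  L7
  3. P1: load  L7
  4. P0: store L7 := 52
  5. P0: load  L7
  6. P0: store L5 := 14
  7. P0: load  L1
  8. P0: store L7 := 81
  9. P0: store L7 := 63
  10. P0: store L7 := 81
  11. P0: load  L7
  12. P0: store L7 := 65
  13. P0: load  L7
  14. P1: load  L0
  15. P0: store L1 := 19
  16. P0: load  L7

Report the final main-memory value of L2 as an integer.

memory[L2] = 90

step 1: P1: store L7 := 56  ⟶  IM  (L7)  txn=BusRdX  M[L7]=0
step 2: P0: load  L7  ⟶  SO  (L7)  txn=BusRd  M[L7]=0
step 3: P1: load  L7  ⟶  SO  (L7)  txn=∅  M[L7]=0
step 4: P0: store L7 := 52  ⟶  MI  (L7)  txn=BusUpgr+Flush  M[L7]=56
step 5: P0: load  L7  ⟶  MI  (L7)  txn=∅  M[L7]=56
step 6: P0: store L5 := 14  ⟶  MI  (L5)  txn=BusRdX  M[L5]=0
step 7: P0: load  L1  ⟶  EI  (L1)  txn=BusRd  M[L1]=80
step 8: P0: store L7 := 81  ⟶  MI  (L7)  txn=∅  M[L7]=56
step 9: P0: store L7 := 63  ⟶  MI  (L7)  txn=∅  M[L7]=56
step 10: P0: store L7 := 81  ⟶  MI  (L7)  txn=∅  M[L7]=56
step 11: P0: load  L7  ⟶  MI  (L7)  txn=∅  M[L7]=56
step 12: P0: store L7 := 65  ⟶  MI  (L7)  txn=∅  M[L7]=56
step 13: P0: load  L7  ⟶  MI  (L7)  txn=∅  M[L7]=56
step 14: P1: load  L0  ⟶  IE  (L0)  txn=BusRd  M[L0]=90
step 15: P0: store L1 := 19  ⟶  MI  (L1)  txn=∅  M[L1]=80
step 16: P0: load  L7  ⟶  MI  (L7)  txn=∅  M[L7]=56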